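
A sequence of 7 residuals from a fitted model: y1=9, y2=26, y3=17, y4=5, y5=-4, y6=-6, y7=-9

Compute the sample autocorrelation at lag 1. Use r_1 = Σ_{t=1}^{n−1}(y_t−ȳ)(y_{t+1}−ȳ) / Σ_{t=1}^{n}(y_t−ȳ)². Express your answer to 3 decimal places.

0.585

Mean ȳ = (9 + 26 + 17 + 5 − 4 − 6 − 9)/7 = 5.4286
Σ(y_t−ȳ)(y_{t+1}−ȳ) = (73.4694) + (238.0408) + (-4.9592) + (4.0408) + (107.7551) + (164.8980) = 583.2449
Denominator Σ(y_t−ȳ)² = 997.7143
r_1 = 583.2449 / 997.7143 = 0.585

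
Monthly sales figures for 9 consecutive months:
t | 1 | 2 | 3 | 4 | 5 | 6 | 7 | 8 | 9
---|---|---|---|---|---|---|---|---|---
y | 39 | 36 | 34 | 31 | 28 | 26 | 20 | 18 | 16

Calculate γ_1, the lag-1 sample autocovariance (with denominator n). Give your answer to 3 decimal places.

40.941

Mean ȳ = (39 + 36 + 34 + 31 + 28 + 26 + 20 + 18 + 16)/9 = 27.5556
Σ_{t=1}^{8}(y_t−ȳ)(y_{t+1}−ȳ) = 368.4691
γ_1 = 368.4691 / 9 = 40.941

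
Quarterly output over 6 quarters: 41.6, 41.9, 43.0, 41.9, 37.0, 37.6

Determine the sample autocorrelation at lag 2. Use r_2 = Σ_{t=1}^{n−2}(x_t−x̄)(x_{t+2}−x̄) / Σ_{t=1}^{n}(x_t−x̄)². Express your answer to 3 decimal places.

-0.253

Mean x̄ = (41.6 + 41.9 + 43.0 + 41.9 + 37.0 + 37.6)/6 = 40.5000
Deviations from mean: 1.1000, 1.4000, 2.5000, 1.4000, -3.5000, -2.9000
Σ(x_t−x̄)(x_{t+2}−x̄) = (2.7500) + (1.9600) + (-8.7500) + (-4.0600) = -8.1000
Denominator Σ(x_t−x̄)² = 32.0400
r_2 = -8.1000 / 32.0400 = -0.253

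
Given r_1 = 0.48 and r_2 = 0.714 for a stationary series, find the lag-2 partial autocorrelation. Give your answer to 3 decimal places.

0.628

φ_{22} = (r_2 − r_1²) / (1 − r_1²)
r_1² = (0.48)² = 0.2304
Numerator = 0.714 − 0.2304 = 0.4836; denominator = 1 − 0.2304 = 0.7696
φ_{22} = 0.4836 / 0.7696 = 0.628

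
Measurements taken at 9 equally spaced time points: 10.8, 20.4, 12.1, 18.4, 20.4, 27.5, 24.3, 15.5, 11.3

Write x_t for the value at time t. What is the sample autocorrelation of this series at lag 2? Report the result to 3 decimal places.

Mean x̄ = (10.8 + 20.4 + 12.1 + 18.4 + 20.4 + 27.5 + 24.3 + 15.5 + 11.3)/9 = 17.8556
Numerator Σ_{t=1}^{7}(x_t−x̄)(x_{t+2}−x̄) = -15.9673
Denominator Σ(x_t−x̄)² = 279.2222
r_2 = -15.9673 / 279.2222 = -0.057

-0.057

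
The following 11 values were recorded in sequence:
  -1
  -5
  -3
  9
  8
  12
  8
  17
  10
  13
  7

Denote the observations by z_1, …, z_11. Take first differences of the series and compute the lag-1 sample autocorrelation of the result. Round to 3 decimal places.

-0.462

First differences Δz: -4, 2, 12, -1, 4, -4, 9, -7, 3, -6
Mean of differences = 0.8000
Numerator Σ(Δz_t−Δz̄)(Δz_{t+1}−Δz̄) = -169.0400
Denominator Σ(Δz_t−Δz̄)² = 365.6000
r_1(Δz) = -169.0400 / 365.6000 = -0.462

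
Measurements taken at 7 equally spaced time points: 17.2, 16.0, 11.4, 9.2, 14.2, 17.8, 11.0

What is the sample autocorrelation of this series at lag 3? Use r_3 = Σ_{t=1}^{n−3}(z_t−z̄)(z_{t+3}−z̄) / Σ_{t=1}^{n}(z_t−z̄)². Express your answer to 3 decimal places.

-0.169

Mean z̄ = (17.2 + 16.0 + 11.4 + 9.2 + 14.2 + 17.8 + 11.0)/7 = 13.8286
Deviations from mean: 3.3714, 2.1714, -2.4286, -4.6286, 0.3714, 3.9714, -2.8286
Σ(z_t−z̄)(z_{t+3}−z̄) = (-15.6049) + (0.8065) + (-9.6449) + (13.0922) = -11.3510
Denominator Σ(z_t−z̄)² = 67.3143
r_3 = -11.3510 / 67.3143 = -0.169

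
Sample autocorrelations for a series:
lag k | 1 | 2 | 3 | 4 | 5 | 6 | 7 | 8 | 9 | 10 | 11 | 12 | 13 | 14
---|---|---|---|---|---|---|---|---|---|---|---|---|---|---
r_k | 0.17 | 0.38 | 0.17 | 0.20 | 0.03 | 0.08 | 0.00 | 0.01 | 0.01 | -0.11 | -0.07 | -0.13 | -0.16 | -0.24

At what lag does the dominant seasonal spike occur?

The largest autocorrelation is r_2 = 0.38, with a weaker echo at lag 4 (0.20); the remaining lags stay at or below 0.17.
The dominant spike at lag 2 indicates a seasonal period of 2.

2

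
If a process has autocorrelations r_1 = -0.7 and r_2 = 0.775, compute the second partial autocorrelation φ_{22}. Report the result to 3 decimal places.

0.559

φ_{22} = (r_2 − r_1²) / (1 − r_1²)
r_1² = (-0.7)² = 0.49
Numerator = 0.775 − 0.4900 = 0.2850; denominator = 1 − 0.4900 = 0.5100
φ_{22} = 0.2850 / 0.5100 = 0.559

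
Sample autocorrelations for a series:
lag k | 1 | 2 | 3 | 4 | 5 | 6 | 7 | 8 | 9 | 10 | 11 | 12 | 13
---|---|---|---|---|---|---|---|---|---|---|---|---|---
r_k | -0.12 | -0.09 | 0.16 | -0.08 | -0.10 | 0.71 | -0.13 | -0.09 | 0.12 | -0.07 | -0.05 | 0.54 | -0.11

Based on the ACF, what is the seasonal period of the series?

The largest autocorrelation is r_6 = 0.71, with a weaker echo at lag 12 (0.54); the remaining lags stay at or below 0.16.
The dominant spike at lag 6 indicates a seasonal period of 6.

6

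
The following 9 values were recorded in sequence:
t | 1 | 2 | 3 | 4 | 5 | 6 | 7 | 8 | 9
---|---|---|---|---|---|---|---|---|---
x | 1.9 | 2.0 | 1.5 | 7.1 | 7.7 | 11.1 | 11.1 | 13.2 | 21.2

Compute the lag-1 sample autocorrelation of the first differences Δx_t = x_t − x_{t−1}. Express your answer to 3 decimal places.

-0.206

First differences Δx: 0.1, -0.5, 5.6, 0.6, 3.4, 0.0, 2.1, 8.0
Mean of differences = 2.4125
Numerator Σ(Δx_t−Δx̄)(Δx_{t+1}−Δx̄) = -13.4902
Denominator Σ(Δx_t−Δx̄)² = 65.3888
r_1(Δx) = -13.4902 / 65.3888 = -0.206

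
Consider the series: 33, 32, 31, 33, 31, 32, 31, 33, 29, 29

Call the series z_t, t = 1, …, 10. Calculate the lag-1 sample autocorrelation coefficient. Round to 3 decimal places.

Mean z̄ = (33 + 32 + 31 + 33 + 31 + 32 + 31 + 33 + 29 + 29)/10 = 31.4000
Numerator Σ_{t=1}^{9}(z_t−z̄)(z_{t+1}−z̄) = 0.2400
Denominator Σ(z_t−z̄)² = 20.4000
r_1 = 0.2400 / 20.4000 = 0.012

0.012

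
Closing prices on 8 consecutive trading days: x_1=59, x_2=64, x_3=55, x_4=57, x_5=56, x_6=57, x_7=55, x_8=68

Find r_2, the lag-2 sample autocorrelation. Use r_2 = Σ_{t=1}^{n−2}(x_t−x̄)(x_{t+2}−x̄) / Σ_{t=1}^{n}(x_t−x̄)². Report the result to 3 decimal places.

-0.009

Mean x̄ = (59 + 64 + 55 + 57 + 56 + 57 + 55 + 68)/8 = 58.8750
Σ(x_t−x̄)(x_{t+2}−x̄) = (-0.4844) + (-9.6094) + (11.1406) + (3.5156) + (11.1406) + (-17.1094) = -1.4063
Denominator Σ(x_t−x̄)² = 154.8750
r_2 = -1.4063 / 154.8750 = -0.009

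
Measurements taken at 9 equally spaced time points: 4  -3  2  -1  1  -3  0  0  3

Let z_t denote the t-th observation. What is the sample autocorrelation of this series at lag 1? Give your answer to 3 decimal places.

-0.475

Mean z̄ = (4 − 3 + 2 − 1 + 1 − 3 + 0 + 0 + 3)/9 = 0.3333
Numerator Σ_{t=1}^{8}(z_t−z̄)(z_{t+1}−z̄) = -22.7778
Denominator Σ(z_t−z̄)² = 48.0000
r_1 = -22.7778 / 48.0000 = -0.475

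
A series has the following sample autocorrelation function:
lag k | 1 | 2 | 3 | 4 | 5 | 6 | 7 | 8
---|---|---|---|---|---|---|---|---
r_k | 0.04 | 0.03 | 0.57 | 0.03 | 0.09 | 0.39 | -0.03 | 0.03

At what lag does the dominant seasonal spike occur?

The largest autocorrelation is r_3 = 0.57, with a weaker echo at lag 6 (0.39); the remaining lags stay at or below 0.09.
The dominant spike at lag 3 indicates a seasonal period of 3.

3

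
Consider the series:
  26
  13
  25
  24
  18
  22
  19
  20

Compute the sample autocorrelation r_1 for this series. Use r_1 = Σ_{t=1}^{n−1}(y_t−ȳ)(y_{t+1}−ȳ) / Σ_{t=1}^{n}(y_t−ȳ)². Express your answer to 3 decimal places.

-0.564

Mean ȳ = (26 + 13 + 25 + 24 + 18 + 22 + 19 + 20)/8 = 20.8750
Deviations from mean: 5.1250, -7.8750, 4.1250, 3.1250, -2.8750, 1.1250, -1.8750, -0.8750
Σ(y_t−ȳ)(y_{t+1}−ȳ) = (-40.3594) + (-32.4844) + (12.8906) + (-8.9844) + (-3.2344) + (-2.1094) + (1.6406) = -72.6406
Denominator Σ(y_t−ȳ)² = 128.8750
r_1 = -72.6406 / 128.8750 = -0.564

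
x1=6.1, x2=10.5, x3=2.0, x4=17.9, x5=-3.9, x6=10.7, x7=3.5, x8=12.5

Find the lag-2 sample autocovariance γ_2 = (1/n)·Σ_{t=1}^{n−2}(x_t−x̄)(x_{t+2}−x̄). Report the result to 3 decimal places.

Mean x̄ = (6.1 + 10.5 + 2.0 + 17.9 − 3.9 + 10.7 + 3.5 + 12.5)/8 = 7.4125
Σ_{t=1}^{6}(x_t−x̄)(x_{t+2}−x̄) = 196.1759
γ_2 = 196.1759 / 8 = 24.522

24.522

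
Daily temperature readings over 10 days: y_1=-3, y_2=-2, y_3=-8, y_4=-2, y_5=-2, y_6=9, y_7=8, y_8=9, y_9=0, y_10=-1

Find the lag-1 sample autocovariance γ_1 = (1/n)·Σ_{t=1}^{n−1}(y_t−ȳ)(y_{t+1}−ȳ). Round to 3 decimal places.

Mean ȳ = (-3 − 2 − 8 − 2 − 2 + 9 + 8 + 9 + 0 − 1)/10 = 0.8000
Σ_{t=1}^{9}(y_t−ȳ)(y_{t+1}−ȳ) = 157.7600
γ_1 = 157.7600 / 10 = 15.776

15.776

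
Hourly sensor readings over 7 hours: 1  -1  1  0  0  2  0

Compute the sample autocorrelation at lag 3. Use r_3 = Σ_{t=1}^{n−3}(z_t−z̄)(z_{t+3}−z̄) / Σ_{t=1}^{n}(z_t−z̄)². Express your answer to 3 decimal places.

0.254

Mean z̄ = (1 − 1 + 1 + 0 + 0 + 2 + 0)/7 = 0.4286
Deviations from mean: 0.5714, -1.4286, 0.5714, -0.4286, -0.4286, 1.5714, -0.4286
Σ(z_t−z̄)(z_{t+3}−z̄) = (-0.2449) + (0.6122) + (0.8980) + (0.1837) = 1.4490
Denominator Σ(z_t−z̄)² = 5.7143
r_3 = 1.4490 / 5.7143 = 0.254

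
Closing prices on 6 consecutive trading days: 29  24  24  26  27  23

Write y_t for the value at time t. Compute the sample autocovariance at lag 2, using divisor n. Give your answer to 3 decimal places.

Mean ȳ = (29 + 24 + 24 + 26 + 27 + 23)/6 = 25.5000
Deviations: 3.5000, -1.5000, -1.5000, 0.5000, 1.5000, -2.5000
Σ_{t=1}^{4}(y_t−ȳ)(y_{t+2}−ȳ) = -9.5000
γ_2 = -9.5000 / 6 = -1.583

-1.583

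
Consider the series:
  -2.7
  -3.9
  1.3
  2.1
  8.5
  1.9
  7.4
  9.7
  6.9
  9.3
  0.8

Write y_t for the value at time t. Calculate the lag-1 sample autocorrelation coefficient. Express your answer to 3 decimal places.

0.387

Mean ȳ = (-2.7 − 3.9 + 1.3 + 2.1 + 8.5 + 1.9 + 7.4 + 9.7 + 6.9 + 9.3 + 0.8)/11 = 3.7545
Numerator Σ_{t=1}^{10}(y_t−ȳ)(y_{t+1}−ȳ) = 90.2770
Denominator Σ(y_t−ȳ)² = 232.9873
r_1 = 90.2770 / 232.9873 = 0.387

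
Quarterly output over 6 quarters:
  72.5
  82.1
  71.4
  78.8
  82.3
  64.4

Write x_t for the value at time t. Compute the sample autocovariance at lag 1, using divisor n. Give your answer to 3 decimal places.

Mean x̄ = (72.5 + 82.1 + 71.4 + 78.8 + 82.3 + 64.4)/6 = 75.2500
Σ_{t=1}^{5}(x_t−x̄)(x_{t+1}−x̄) = -110.3425
γ_1 = -110.3425 / 6 = -18.390

-18.390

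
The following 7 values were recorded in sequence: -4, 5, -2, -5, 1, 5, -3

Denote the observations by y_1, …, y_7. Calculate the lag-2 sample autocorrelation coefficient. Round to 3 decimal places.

Mean ȳ = (-4 + 5 − 2 − 5 + 1 + 5 − 3)/7 = -0.4286
Σ(y_t−ȳ)(y_{t+2}−ȳ) = (5.6122) + (-24.8163) + (-2.2449) + (-24.8163) + (-3.6735) = -49.9388
Denominator Σ(y_t−ȳ)² = 103.7143
r_2 = -49.9388 / 103.7143 = -0.482

-0.482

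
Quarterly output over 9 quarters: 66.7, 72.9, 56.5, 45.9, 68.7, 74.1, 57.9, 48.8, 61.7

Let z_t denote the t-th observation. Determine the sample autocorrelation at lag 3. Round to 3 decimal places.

Mean z̄ = (66.7 + 72.9 + 56.5 + 45.9 + 68.7 + 74.1 + 57.9 + 48.8 + 61.7)/9 = 61.4667
Numerator Σ_{t=1}^{6}(z_t−z̄)(z_{t+3}−z̄) = -94.6633
Denominator Σ(z_t−z̄)² = 810.2400
r_3 = -94.6633 / 810.2400 = -0.117

-0.117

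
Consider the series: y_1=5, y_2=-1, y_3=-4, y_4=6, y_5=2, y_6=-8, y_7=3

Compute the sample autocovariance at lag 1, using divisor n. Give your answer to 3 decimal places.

Mean ȳ = (5 − 1 − 4 + 6 + 2 − 8 + 3)/7 = 0.4286
Deviations: 4.5714, -1.4286, -4.4286, 5.5714, 1.5714, -8.4286, 2.5714
Σ_{t=1}^{6}(y_t−ȳ)(y_{t+1}−ȳ) = -51.0408
γ_1 = -51.0408 / 7 = -7.292

-7.292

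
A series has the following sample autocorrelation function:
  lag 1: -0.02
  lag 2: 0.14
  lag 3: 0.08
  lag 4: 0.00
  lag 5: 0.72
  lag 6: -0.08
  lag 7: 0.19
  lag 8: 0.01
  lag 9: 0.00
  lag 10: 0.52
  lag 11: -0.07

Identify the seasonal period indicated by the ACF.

5

The largest autocorrelation is r_5 = 0.72, with a weaker echo at lag 10 (0.52); the remaining lags stay at or below 0.19.
The dominant spike at lag 5 indicates a seasonal period of 5.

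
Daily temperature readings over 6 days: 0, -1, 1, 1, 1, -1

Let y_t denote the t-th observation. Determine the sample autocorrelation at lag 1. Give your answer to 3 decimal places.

Mean ȳ = (0 − 1 + 1 + 1 + 1 − 1)/6 = 0.1667
Deviations from mean: -0.1667, -1.1667, 0.8333, 0.8333, 0.8333, -1.1667
Numerator Σ_{t=1}^{5}(y_t−ȳ)(y_{t+1}−ȳ) = -0.3611
Denominator Σ(y_t−ȳ)² = 4.8333
r_1 = -0.3611 / 4.8333 = -0.075

-0.075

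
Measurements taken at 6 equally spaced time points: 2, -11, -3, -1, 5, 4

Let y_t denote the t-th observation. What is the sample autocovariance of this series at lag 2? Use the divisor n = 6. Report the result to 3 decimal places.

-2.926

Mean ȳ = (2 − 11 − 3 − 1 + 5 + 4)/6 = -0.6667
Deviations: 2.6667, -10.3333, -2.3333, -0.3333, 5.6667, 4.6667
Σ_{t=1}^{4}(y_t−ȳ)(y_{t+2}−ȳ) = -17.5556
γ_2 = -17.5556 / 6 = -2.926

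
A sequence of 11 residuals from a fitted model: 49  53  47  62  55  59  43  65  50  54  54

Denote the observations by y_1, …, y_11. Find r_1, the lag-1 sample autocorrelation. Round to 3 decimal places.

-0.593

Mean ȳ = (49 + 53 + 47 + 62 + 55 + 59 + 43 + 65 + 50 + 54 + 54)/11 = 53.7273
Numerator Σ_{t=1}^{10}(y_t−ȳ)(y_{t+1}−ȳ) = -250.5289
Denominator Σ(y_t−ȳ)² = 422.1818
r_1 = -250.5289 / 422.1818 = -0.593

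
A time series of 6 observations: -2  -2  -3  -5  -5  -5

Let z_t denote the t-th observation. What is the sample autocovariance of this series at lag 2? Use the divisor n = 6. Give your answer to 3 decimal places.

Mean z̄ = (-2 − 2 − 3 − 5 − 5 − 5)/6 = -3.6667
Deviations: 1.6667, 1.6667, 0.6667, -1.3333, -1.3333, -1.3333
Σ_{t=1}^{4}(z_t−z̄)(z_{t+2}−z̄) = -0.2222
γ_2 = -0.2222 / 6 = -0.037

-0.037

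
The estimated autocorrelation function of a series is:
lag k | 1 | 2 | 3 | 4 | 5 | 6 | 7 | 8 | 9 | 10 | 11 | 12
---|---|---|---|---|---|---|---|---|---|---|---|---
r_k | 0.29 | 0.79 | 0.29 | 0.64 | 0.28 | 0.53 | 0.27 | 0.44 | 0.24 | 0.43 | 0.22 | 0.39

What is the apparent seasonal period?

2

The largest autocorrelation is r_2 = 0.79, with weaker echoes at lags 4 (0.64), 6 (0.53), 8 (0.44), 10 (0.43) and 12 (0.39); the remaining lags stay at or below 0.29.
The dominant spike at lag 2 indicates a seasonal period of 2.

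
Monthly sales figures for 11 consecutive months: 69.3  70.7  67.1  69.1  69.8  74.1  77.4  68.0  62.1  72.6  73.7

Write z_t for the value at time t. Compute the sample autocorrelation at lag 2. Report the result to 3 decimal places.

-0.620

Mean z̄ = (69.3 + 70.7 + 67.1 + 69.1 + 69.8 + 74.1 + 77.4 + 68.0 + 62.1 + 72.6 + 73.7)/11 = 70.3545
Numerator Σ_{t=1}^{9}(z_t−z̄)(z_{t+2}−z̄) = -103.6805
Denominator Σ(z_t−z̄)² = 167.2873
r_2 = -103.6805 / 167.2873 = -0.620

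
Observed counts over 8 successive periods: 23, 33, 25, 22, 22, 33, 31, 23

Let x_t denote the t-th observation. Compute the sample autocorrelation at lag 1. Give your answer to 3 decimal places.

Mean x̄ = (23 + 33 + 25 + 22 + 22 + 33 + 31 + 23)/8 = 26.5000
Numerator Σ_{t=1}^{7}(x_t−x̄)(x_{t+1}−x̄) = -21.2500
Denominator Σ(x_t−x̄)² = 172.0000
r_1 = -21.2500 / 172.0000 = -0.124

-0.124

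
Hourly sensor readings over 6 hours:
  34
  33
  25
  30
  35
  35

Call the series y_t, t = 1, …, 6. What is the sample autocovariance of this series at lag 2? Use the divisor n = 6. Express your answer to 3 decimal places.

Mean ȳ = (34 + 33 + 25 + 30 + 35 + 35)/6 = 32.0000
Deviations: 2.0000, 1.0000, -7.0000, -2.0000, 3.0000, 3.0000
Σ_{t=1}^{4}(y_t−ȳ)(y_{t+2}−ȳ) = -43.0000
γ_2 = -43.0000 / 6 = -7.167

-7.167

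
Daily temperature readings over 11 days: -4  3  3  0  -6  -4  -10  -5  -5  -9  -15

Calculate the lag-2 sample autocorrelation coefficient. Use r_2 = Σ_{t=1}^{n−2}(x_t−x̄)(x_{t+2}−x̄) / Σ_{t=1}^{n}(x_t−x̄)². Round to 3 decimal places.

Mean x̄ = (-4 + 3 + 3 + 0 − 6 − 4 − 10 − 5 − 5 − 9 − 15)/11 = -4.7273
Numerator Σ_{t=1}^{9}(x_t−x̄)(x_{t+2}−x̄) = 47.6694
Denominator Σ(x_t−x̄)² = 296.1818
r_2 = 47.6694 / 296.1818 = 0.161

0.161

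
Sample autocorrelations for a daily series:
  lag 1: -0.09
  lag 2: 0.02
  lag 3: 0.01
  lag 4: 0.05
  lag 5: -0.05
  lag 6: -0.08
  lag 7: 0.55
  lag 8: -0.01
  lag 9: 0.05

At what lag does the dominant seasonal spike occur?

7

The largest autocorrelation is r_7 = 0.55; the remaining lags stay at or below 0.05.
The dominant spike at lag 7 indicates a seasonal period of 7.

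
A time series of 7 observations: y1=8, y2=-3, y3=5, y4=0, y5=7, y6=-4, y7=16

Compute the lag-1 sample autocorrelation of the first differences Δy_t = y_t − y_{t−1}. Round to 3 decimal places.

First differences Δy: -11, 8, -5, 7, -11, 20
Mean of differences = 1.3333
Numerator Σ(Δy_t−Δȳ)(Δy_{t+1}−Δȳ) = -460.4444
Denominator Σ(Δy_t−Δȳ)² = 769.3333
r_1(Δy) = -460.4444 / 769.3333 = -0.598

-0.598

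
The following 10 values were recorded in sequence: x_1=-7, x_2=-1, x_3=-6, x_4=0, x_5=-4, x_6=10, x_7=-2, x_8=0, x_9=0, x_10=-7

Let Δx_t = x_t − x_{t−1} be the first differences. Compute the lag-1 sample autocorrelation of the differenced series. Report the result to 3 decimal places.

First differences Δx: 6, -5, 6, -4, 14, -12, 2, 0, -7
Mean of differences = 0.0000
Numerator Σ(Δx_t−Δx̄)(Δx_{t+1}−Δx̄) = -332.0000
Denominator Σ(Δx_t−Δx̄)² = 506.0000
r_1(Δx) = -332.0000 / 506.0000 = -0.656

-0.656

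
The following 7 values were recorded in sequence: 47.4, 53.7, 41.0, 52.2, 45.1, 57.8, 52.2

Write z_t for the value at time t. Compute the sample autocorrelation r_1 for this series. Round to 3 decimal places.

-0.483

Mean z̄ = (47.4 + 53.7 + 41.0 + 52.2 + 45.1 + 57.8 + 52.2)/7 = 49.9143
Deviations from mean: -2.5143, 3.7857, -8.9143, 2.2857, -4.8143, 7.8857, 2.2857
Numerator Σ_{t=1}^{6}(z_t−z̄)(z_{t+1}−z̄) = -94.5845
Denominator Σ(z_t−z̄)² = 195.9286
r_1 = -94.5845 / 195.9286 = -0.483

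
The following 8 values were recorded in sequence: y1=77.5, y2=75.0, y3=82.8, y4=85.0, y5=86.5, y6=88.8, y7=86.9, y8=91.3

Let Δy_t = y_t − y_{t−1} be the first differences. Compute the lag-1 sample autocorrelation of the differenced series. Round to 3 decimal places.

First differences Δy: -2.5, 7.8, 2.2, 1.5, 2.3, -1.9, 4.4
Mean of differences = 1.9714
Numerator Σ(Δy_t−Δȳ)(Δy_{t+1}−Δȳ) = -35.6665
Denominator Σ(Δy_t−Δȳ)² = 75.2343
r_1(Δy) = -35.6665 / 75.2343 = -0.474

-0.474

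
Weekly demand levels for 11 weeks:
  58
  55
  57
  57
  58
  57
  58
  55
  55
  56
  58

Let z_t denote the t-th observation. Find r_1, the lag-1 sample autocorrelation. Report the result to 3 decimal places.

Mean z̄ = (58 + 55 + 57 + 57 + 58 + 57 + 58 + 55 + 55 + 56 + 58)/11 = 56.7273
Numerator Σ_{t=1}^{10}(z_t−z̄)(z_{t+1}−z̄) = -0.4380
Denominator Σ(z_t−z̄)² = 16.1818
r_1 = -0.4380 / 16.1818 = -0.027

-0.027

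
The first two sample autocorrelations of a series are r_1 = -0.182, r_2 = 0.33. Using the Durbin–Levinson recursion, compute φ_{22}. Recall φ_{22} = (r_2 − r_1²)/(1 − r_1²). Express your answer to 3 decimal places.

0.307

φ_{22} = (r_2 − r_1²) / (1 − r_1²)
r_1² = (-0.182)² = 0.033124
Numerator = 0.33 − 0.0331 = 0.2969; denominator = 1 − 0.0331 = 0.9669
φ_{22} = 0.2969 / 0.9669 = 0.307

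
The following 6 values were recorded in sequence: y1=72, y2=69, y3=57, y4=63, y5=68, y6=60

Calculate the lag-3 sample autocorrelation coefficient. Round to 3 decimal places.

0.227

Mean ȳ = (72 + 69 + 57 + 63 + 68 + 60)/6 = 64.8333
Deviations from mean: 7.1667, 4.1667, -7.8333, -1.8333, 3.1667, -4.8333
Numerator Σ_{t=1}^{3}(y_t−ȳ)(y_{t+3}−ȳ) = 37.9167
Denominator Σ(y_t−ȳ)² = 166.8333
r_3 = 37.9167 / 166.8333 = 0.227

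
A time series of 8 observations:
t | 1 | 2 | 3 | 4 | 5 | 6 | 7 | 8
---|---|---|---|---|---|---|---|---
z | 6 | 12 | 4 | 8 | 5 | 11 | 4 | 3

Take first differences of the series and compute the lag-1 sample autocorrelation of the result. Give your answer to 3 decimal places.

-0.709

First differences Δz: 6, -8, 4, -3, 6, -7, -1
Mean of differences = -0.4286
Numerator Σ(Δz_t−Δz̄)(Δz_{t+1}−Δz̄) = -148.6122
Denominator Σ(Δz_t−Δz̄)² = 209.7143
r_1(Δz) = -148.6122 / 209.7143 = -0.709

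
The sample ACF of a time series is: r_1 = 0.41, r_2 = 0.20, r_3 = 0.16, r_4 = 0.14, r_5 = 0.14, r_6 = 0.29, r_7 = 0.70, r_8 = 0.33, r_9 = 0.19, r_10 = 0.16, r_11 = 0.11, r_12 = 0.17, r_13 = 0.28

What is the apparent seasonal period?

7

The largest autocorrelation is r_7 = 0.70; the remaining lags stay at or below 0.41. The elevated value at lag 1 (0.41), dropping to 0.20 at lag 2, reflects decaying short-term dependence rather than seasonality.
The dominant spike at lag 7 indicates a seasonal period of 7.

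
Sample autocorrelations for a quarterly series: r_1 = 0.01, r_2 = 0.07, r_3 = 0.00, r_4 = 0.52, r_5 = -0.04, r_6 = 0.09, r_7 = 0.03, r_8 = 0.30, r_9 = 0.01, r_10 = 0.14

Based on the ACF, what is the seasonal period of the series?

The largest autocorrelation is r_4 = 0.52, with a weaker echo at lag 8 (0.30); the remaining lags stay at or below 0.14.
The dominant spike at lag 4 indicates a seasonal period of 4.

4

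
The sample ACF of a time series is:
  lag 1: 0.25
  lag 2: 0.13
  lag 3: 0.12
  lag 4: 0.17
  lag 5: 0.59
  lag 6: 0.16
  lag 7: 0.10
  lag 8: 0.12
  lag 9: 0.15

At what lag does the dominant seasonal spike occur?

The largest autocorrelation is r_5 = 0.59; the remaining lags stay at or below 0.25. The elevated value at lag 1 (0.25), dropping to 0.13 at lag 2, reflects decaying short-term dependence rather than seasonality.
The dominant spike at lag 5 indicates a seasonal period of 5.

5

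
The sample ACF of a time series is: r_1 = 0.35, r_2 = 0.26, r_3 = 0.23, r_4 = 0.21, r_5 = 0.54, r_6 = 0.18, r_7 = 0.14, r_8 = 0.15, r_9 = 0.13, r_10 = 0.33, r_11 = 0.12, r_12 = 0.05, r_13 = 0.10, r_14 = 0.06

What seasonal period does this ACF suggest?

The largest autocorrelation is r_5 = 0.54; the remaining lags stay at or below 0.35. The elevated value at lag 1 (0.35), dropping to 0.26 at lag 2, reflects decaying short-term dependence rather than seasonality.
The dominant spike at lag 5 indicates a seasonal period of 5.

5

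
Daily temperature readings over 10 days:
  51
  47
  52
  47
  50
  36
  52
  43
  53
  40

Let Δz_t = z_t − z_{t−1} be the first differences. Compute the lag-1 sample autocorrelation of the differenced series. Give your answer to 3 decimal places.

First differences Δz: -4, 5, -5, 3, -14, 16, -9, 10, -13
Mean of differences = -1.2222
Numerator Σ(Δz_t−Δz̄)(Δz_{t+1}−Δz̄) = -684.1605
Denominator Σ(Δz_t−Δz̄)² = 863.5556
r_1(Δz) = -684.1605 / 863.5556 = -0.792

-0.792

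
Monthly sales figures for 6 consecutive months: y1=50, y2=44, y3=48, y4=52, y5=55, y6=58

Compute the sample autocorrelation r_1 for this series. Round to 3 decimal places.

Mean ȳ = (50 + 44 + 48 + 52 + 55 + 58)/6 = 51.1667
Deviations from mean: -1.1667, -7.1667, -3.1667, 0.8333, 3.8333, 6.8333
Σ(y_t−ȳ)(y_{t+1}−ȳ) = (8.3611) + (22.6944) + (-2.6389) + (3.1944) + (26.1944) = 57.8056
Denominator Σ(y_t−ȳ)² = 124.8333
r_1 = 57.8056 / 124.8333 = 0.463

0.463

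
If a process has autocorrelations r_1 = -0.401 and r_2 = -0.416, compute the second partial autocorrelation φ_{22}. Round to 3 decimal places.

-0.687

φ_{22} = (r_2 − r_1²) / (1 − r_1²)
r_1² = (-0.401)² = 0.160801
Numerator = -0.416 − 0.1608 = -0.5768; denominator = 1 − 0.1608 = 0.8392
φ_{22} = -0.5768 / 0.8392 = -0.687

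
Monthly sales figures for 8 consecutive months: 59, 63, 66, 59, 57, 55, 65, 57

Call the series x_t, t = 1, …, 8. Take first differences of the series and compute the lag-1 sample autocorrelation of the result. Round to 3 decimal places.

First differences Δx: 4, 3, -7, -2, -2, 10, -8
Mean of differences = -0.2857
Numerator Σ(Δx_t−Δx̄)(Δx_{t+1}−Δx̄) = -90.5102
Denominator Σ(Δx_t−Δx̄)² = 245.4286
r_1(Δx) = -90.5102 / 245.4286 = -0.369

-0.369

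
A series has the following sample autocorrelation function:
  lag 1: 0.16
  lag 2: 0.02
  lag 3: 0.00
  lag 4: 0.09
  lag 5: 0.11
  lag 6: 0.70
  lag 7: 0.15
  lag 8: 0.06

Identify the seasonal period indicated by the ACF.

The largest autocorrelation is r_6 = 0.70; the remaining lags stay at or below 0.16.
The dominant spike at lag 6 indicates a seasonal period of 6.

6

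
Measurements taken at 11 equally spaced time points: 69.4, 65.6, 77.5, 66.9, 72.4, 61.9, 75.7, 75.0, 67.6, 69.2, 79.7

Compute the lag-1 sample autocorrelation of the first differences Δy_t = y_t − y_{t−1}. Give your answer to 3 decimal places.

-0.577

First differences Δy: -3.8, 11.9, -10.6, 5.5, -10.5, 13.8, -0.7, -7.4, 1.6, 10.5
Mean of differences = 1.0300
Numerator Σ(Δy_t−Δȳ)(Δy_{t+1}−Δȳ) = -436.5989
Denominator Σ(Δy_t−Δȳ)² = 756.8010
r_1(Δy) = -436.5989 / 756.8010 = -0.577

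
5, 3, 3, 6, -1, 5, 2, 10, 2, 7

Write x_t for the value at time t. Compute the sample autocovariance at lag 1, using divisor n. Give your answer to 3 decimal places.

Mean x̄ = (5 + 3 + 3 + 6 − 1 + 5 + 2 + 10 + 2 + 7)/10 = 4.2000
Σ_{t=1}^{9}(x_t−x̄)(x_{t+1}−x̄) = -48.6400
γ_1 = -48.6400 / 10 = -4.864

-4.864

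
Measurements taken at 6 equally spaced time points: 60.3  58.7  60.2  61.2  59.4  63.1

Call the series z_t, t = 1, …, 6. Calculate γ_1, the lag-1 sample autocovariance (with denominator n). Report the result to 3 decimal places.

-0.497

Mean z̄ = (60.3 + 58.7 + 60.2 + 61.2 + 59.4 + 63.1)/6 = 60.4833
Deviations: -0.1833, -1.7833, -0.2833, 0.7167, -1.0833, 2.6167
Σ_{t=1}^{5}(z_t−z̄)(z_{t+1}−z̄) = -2.9819
γ_1 = -2.9819 / 6 = -0.497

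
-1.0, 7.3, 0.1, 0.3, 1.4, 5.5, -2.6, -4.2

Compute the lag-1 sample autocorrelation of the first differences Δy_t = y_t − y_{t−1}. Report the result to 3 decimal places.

First differences Δy: 8.3, -7.2, 0.2, 1.1, 4.1, -8.1, -1.6
Mean of differences = -0.4571
Numerator Σ(Δy_t−Δȳ)(Δy_{t+1}−Δȳ) = -81.4547
Denominator Σ(Δy_t−Δȳ)² = 205.4971
r_1(Δy) = -81.4547 / 205.4971 = -0.396

-0.396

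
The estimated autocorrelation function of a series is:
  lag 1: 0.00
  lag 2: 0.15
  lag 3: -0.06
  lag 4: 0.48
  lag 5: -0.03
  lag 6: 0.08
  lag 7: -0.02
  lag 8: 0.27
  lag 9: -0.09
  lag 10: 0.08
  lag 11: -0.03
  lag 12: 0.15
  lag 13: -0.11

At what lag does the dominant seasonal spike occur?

4

The largest autocorrelation is r_4 = 0.48, with a weaker echo at lag 8 (0.27); the remaining lags stay at or below 0.15.
The dominant spike at lag 4 indicates a seasonal period of 4.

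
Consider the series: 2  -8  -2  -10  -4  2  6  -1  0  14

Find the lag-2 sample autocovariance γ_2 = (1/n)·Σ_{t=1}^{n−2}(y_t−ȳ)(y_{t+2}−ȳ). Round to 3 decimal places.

2.308

Mean ȳ = (2 − 8 − 2 − 10 − 4 + 2 + 6 − 1 + 0 + 14)/10 = -0.1000
Σ_{t=1}^{8}(y_t−ȳ)(y_{t+2}−ȳ) = 23.0800
γ_2 = 23.0800 / 10 = 2.308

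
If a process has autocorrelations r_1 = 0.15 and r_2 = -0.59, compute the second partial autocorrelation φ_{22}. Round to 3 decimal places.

φ_{22} = (r_2 − r_1²) / (1 − r_1²)
r_1² = (0.15)² = 0.0225
Numerator = -0.59 − 0.0225 = -0.6125; denominator = 1 − 0.0225 = 0.9775
φ_{22} = -0.6125 / 0.9775 = -0.627

-0.627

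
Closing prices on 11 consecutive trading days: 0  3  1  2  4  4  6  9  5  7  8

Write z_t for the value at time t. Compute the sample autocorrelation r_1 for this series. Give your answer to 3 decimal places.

Mean z̄ = (0 + 3 + 1 + 2 + 4 + 4 + 6 + 9 + 5 + 7 + 8)/11 = 4.4545
Numerator Σ_{t=1}^{10}(z_t−z̄)(z_{t+1}−z̄) = 40.5207
Denominator Σ(z_t−z̄)² = 82.7273
r_1 = 40.5207 / 82.7273 = 0.490

0.490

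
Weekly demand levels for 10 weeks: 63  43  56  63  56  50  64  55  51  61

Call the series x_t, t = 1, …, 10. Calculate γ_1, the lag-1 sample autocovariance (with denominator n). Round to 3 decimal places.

Mean x̄ = (63 + 43 + 56 + 63 + 56 + 50 + 64 + 55 + 51 + 61)/10 = 56.2000
Σ_{t=1}^{9}(x_t−x̄)(x_{t+1}−x̄) = -165.0400
γ_1 = -165.0400 / 10 = -16.504

-16.504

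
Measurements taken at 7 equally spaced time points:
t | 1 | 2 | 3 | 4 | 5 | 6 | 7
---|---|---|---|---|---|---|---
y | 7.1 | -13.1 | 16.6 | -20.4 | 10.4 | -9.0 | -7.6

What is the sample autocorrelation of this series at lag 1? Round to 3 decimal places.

Mean ȳ = (7.1 − 13.1 + 16.6 − 20.4 + 10.4 − 9.0 − 7.6)/7 = -2.2857
Numerator Σ_{t=1}^{6}(y_t−ȳ)(y_{t+1}−ȳ) = -927.1231
Denominator Σ(y_t−ȳ)² = 1124.0886
r_1 = -927.1231 / 1124.0886 = -0.825

-0.825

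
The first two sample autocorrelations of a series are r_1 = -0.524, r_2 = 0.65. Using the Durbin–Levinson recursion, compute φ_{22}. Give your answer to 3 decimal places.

0.518

φ_{22} = (r_2 − r_1²) / (1 − r_1²)
r_1² = (-0.524)² = 0.274576
Numerator = 0.65 − 0.2746 = 0.3754; denominator = 1 − 0.2746 = 0.7254
φ_{22} = 0.3754 / 0.7254 = 0.518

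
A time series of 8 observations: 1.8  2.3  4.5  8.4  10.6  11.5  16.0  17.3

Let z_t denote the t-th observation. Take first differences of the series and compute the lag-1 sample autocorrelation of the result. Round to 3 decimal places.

-0.376

First differences Δz: 0.5, 2.2, 3.9, 2.2, 0.9, 4.5, 1.3
Mean of differences = 2.2143
Numerator Σ(Δz_t−Δz̄)(Δz_{t+1}−Δz̄) = -5.0988
Denominator Σ(Δz_t−Δz̄)² = 13.5686
r_1(Δz) = -5.0988 / 13.5686 = -0.376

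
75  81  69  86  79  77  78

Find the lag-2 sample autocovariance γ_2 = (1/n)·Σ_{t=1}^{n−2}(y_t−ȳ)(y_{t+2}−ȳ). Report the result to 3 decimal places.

Mean ȳ = (75 + 81 + 69 + 86 + 79 + 77 + 78)/7 = 77.8571
Deviations: -2.8571, 3.1429, -8.8571, 8.1429, 1.1429, -0.8571, 0.1429
Σ_{t=1}^{5}(y_t−ȳ)(y_{t+2}−ȳ) = 33.9592
γ_2 = 33.9592 / 7 = 4.851

4.851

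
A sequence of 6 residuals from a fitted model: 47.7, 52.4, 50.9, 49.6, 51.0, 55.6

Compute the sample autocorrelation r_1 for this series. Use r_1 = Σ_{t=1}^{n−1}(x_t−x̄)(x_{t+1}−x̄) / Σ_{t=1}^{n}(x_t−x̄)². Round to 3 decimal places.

-0.130

Mean x̄ = (47.7 + 52.4 + 50.9 + 49.6 + 51.0 + 55.6)/6 = 51.2000
Σ(x_t−x̄)(x_{t+1}−x̄) = (-4.2000) + (-0.3600) + (0.4800) + (0.3200) + (-0.8800) = -4.6400
Denominator Σ(x_t−x̄)² = 35.7400
r_1 = -4.6400 / 35.7400 = -0.130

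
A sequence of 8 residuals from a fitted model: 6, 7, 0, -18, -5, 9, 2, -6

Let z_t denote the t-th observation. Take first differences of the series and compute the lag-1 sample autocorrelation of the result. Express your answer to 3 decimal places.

First differences Δz: 1, -7, -18, 13, 14, -7, -8
Mean of differences = -1.7143
Numerator Σ(Δz_t−Δz̄)(Δz_{t+1}−Δz̄) = 13.4898
Denominator Σ(Δz_t−Δz̄)² = 831.4286
r_1(Δz) = 13.4898 / 831.4286 = 0.016

0.016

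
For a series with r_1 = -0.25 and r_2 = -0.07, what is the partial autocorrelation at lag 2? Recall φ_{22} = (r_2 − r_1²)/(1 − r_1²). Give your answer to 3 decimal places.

φ_{22} = (r_2 − r_1²) / (1 − r_1²)
r_1² = (-0.25)² = 0.0625
Numerator = -0.07 − 0.0625 = -0.1325; denominator = 1 − 0.0625 = 0.9375
φ_{22} = -0.1325 / 0.9375 = -0.141

-0.141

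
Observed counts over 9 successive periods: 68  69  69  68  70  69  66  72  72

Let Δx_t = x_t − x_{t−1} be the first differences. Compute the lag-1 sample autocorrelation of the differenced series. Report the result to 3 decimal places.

First differences Δx: 1, 0, -1, 2, -1, -3, 6, 0
Mean of differences = 0.5000
Numerator Σ(Δx_t−Δx̄)(Δx_{t+1}−Δx̄) = -20.7500
Denominator Σ(Δx_t−Δx̄)² = 50.0000
r_1(Δx) = -20.7500 / 50.0000 = -0.415

-0.415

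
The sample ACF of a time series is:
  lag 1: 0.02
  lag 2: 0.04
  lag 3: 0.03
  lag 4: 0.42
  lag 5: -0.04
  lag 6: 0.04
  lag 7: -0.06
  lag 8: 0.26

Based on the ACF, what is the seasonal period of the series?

4

The largest autocorrelation is r_4 = 0.42, with a weaker echo at lag 8 (0.26); the remaining lags stay at or below 0.04.
The dominant spike at lag 4 indicates a seasonal period of 4.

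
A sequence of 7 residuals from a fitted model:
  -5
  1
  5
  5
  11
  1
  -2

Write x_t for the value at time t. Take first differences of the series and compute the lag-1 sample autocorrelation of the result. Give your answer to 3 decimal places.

First differences Δx: 6, 4, 0, 6, -10, -3
Mean of differences = 0.5000
Numerator Σ(Δx_t−Δx̄)(Δx_{t+1}−Δx̄) = -6.2500
Denominator Σ(Δx_t−Δx̄)² = 195.5000
r_1(Δx) = -6.2500 / 195.5000 = -0.032

-0.032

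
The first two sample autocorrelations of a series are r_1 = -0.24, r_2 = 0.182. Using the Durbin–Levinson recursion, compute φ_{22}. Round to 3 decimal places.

0.132

φ_{22} = (r_2 − r_1²) / (1 − r_1²)
r_1² = (-0.24)² = 0.0576
Numerator = 0.182 − 0.0576 = 0.1244; denominator = 1 − 0.0576 = 0.9424
φ_{22} = 0.1244 / 0.9424 = 0.132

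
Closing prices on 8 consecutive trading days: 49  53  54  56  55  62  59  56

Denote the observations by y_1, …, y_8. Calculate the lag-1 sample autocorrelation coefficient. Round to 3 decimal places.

0.380

Mean ȳ = (49 + 53 + 54 + 56 + 55 + 62 + 59 + 56)/8 = 55.5000
Deviations from mean: -6.5000, -2.5000, -1.5000, 0.5000, -0.5000, 6.5000, 3.5000, 0.5000
Σ(y_t−ȳ)(y_{t+1}−ȳ) = (16.2500) + (3.7500) + (-0.7500) + (-0.2500) + (-3.2500) + (22.7500) + (1.7500) = 40.2500
Denominator Σ(y_t−ȳ)² = 106.0000
r_1 = 40.2500 / 106.0000 = 0.380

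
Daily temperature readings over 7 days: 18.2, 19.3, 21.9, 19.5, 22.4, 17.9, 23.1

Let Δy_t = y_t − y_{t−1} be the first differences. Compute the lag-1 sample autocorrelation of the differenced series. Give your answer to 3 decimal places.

-0.708

First differences Δy: 1.1, 2.6, -2.4, 2.9, -4.5, 5.2
Mean of differences = 0.8167
Numerator Σ(Δy_t−Δȳ)(Δy_{t+1}−Δȳ) = -46.3136
Denominator Σ(Δy_t−Δȳ)² = 65.4283
r_1(Δy) = -46.3136 / 65.4283 = -0.708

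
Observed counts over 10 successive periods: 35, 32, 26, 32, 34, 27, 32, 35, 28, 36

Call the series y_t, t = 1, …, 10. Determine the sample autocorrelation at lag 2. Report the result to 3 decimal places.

Mean ȳ = (35 + 32 + 26 + 32 + 34 + 27 + 32 + 35 + 28 + 36)/10 = 31.7000
Numerator Σ_{t=1}^{8}(y_t−ȳ)(y_{t+2}−ȳ) = -34.9800
Denominator Σ(y_t−ȳ)² = 114.1000
r_2 = -34.9800 / 114.1000 = -0.307

-0.307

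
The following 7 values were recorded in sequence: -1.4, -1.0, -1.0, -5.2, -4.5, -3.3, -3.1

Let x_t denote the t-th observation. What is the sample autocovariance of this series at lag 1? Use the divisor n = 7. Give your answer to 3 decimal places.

0.933

Mean x̄ = (-1.4 − 1.0 − 1.0 − 5.2 − 4.5 − 3.3 − 3.1)/7 = -2.7857
Deviations: 1.3857, 1.7857, 1.7857, -2.4143, -1.7143, -0.5143, -0.3143
Σ_{t=1}^{6}(x_t−x̄)(x_{t+1}−x̄) = 6.5341
γ_1 = 6.5341 / 7 = 0.933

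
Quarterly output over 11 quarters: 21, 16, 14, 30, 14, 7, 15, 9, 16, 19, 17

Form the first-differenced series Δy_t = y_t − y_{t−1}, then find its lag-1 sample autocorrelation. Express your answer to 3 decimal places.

First differences Δy: -5, -2, 16, -16, -7, 8, -6, 7, 3, -2
Mean of differences = -0.4000
Numerator Σ(Δy_t−Δȳ)(Δy_{t+1}−Δȳ) = -295.9600
Denominator Σ(Δy_t−Δȳ)² = 750.4000
r_1(Δy) = -295.9600 / 750.4000 = -0.394

-0.394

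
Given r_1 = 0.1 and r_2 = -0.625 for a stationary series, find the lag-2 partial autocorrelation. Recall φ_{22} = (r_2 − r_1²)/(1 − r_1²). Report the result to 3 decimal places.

-0.641

φ_{22} = (r_2 − r_1²) / (1 − r_1²)
r_1² = (0.1)² = 0.01
Numerator = -0.625 − 0.0100 = -0.6350; denominator = 1 − 0.0100 = 0.9900
φ_{22} = -0.6350 / 0.9900 = -0.641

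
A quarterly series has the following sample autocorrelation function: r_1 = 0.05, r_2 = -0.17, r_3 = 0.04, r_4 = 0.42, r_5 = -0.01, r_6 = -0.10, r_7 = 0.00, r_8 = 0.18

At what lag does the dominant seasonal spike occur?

The largest autocorrelation is r_4 = 0.42, with a weaker echo at lag 8 (0.18); the remaining lags stay at or below 0.05.
The dominant spike at lag 4 indicates a seasonal period of 4.

4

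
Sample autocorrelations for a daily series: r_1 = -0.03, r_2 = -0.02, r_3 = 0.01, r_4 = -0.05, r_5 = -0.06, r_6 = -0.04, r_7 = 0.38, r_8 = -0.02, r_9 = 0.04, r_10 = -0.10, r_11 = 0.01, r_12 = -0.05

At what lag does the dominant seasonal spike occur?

The largest autocorrelation is r_7 = 0.38; the remaining lags stay at or below 0.04.
The dominant spike at lag 7 indicates a seasonal period of 7.

7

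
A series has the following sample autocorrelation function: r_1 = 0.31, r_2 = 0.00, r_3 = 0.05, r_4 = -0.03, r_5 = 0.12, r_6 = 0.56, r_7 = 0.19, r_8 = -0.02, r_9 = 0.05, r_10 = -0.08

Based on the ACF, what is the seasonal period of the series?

The largest autocorrelation is r_6 = 0.56; the remaining lags stay at or below 0.31. The elevated value at lag 1 (0.31), dropping to 0.00 at lag 2, reflects decaying short-term dependence rather than seasonality.
The dominant spike at lag 6 indicates a seasonal period of 6.

6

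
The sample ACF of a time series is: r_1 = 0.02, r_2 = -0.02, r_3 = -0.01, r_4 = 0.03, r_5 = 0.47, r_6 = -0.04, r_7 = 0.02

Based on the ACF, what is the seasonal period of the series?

5

The largest autocorrelation is r_5 = 0.47; the remaining lags stay at or below 0.03.
The dominant spike at lag 5 indicates a seasonal period of 5.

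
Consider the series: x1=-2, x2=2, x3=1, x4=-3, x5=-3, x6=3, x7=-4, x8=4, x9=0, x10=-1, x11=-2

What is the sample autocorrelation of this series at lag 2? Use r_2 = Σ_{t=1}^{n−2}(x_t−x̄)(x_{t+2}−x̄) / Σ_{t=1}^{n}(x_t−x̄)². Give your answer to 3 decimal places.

Mean x̄ = (-2 + 2 + 1 − 3 − 3 + 3 − 4 + 4 + 0 − 1 − 2)/11 = -0.4545
Numerator Σ_{t=1}^{9}(x_t−x̄)(x_{t+2}−x̄) = -1.3223
Denominator Σ(x_t−x̄)² = 70.7273
r_2 = -1.3223 / 70.7273 = -0.019

-0.019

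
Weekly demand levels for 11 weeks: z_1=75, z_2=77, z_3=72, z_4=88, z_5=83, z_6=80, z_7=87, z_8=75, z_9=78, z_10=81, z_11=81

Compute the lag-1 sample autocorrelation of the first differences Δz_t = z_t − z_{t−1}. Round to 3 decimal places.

First differences Δz: 2, -5, 16, -5, -3, 7, -12, 3, 3, 0
Mean of differences = 0.6000
Numerator Σ(Δz_t−Δz̄)(Δz_{t+1}−Δz̄) = -289.7600
Denominator Σ(Δz_t−Δz̄)² = 526.4000
r_1(Δz) = -289.7600 / 526.4000 = -0.550

-0.550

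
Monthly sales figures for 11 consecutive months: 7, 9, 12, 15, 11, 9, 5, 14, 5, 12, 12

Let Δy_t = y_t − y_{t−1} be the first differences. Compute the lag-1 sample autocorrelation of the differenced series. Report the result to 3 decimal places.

First differences Δy: 2, 3, 3, -4, -2, -4, 9, -9, 7, 0
Mean of differences = 0.5000
Numerator Σ(Δy_t−Δȳ)(Δy_{t+1}−Δȳ) = -162.7500
Denominator Σ(Δy_t−Δȳ)² = 266.5000
r_1(Δy) = -162.7500 / 266.5000 = -0.611

-0.611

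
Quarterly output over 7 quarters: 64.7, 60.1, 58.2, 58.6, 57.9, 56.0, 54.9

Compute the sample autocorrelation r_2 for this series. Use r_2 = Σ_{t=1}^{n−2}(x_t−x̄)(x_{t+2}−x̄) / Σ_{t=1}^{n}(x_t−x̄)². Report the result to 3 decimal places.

0.008

Mean x̄ = (64.7 + 60.1 + 58.2 + 58.6 + 57.9 + 56.0 + 54.9)/7 = 58.6286
Deviations from mean: 6.0714, 1.4714, -0.4286, -0.0286, -0.7286, -2.6286, -3.7286
Numerator Σ_{t=1}^{5}(x_t−x̄)(x_{t+2}−x̄) = 0.4598
Denominator Σ(x_t−x̄)² = 60.5543
r_2 = 0.4598 / 60.5543 = 0.008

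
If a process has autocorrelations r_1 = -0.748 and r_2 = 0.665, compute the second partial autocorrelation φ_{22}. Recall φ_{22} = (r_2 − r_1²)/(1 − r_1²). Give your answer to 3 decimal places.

0.239

φ_{22} = (r_2 − r_1²) / (1 − r_1²)
r_1² = (-0.748)² = 0.559504
Numerator = 0.665 − 0.5595 = 0.1055; denominator = 1 − 0.5595 = 0.4405
φ_{22} = 0.1055 / 0.4405 = 0.239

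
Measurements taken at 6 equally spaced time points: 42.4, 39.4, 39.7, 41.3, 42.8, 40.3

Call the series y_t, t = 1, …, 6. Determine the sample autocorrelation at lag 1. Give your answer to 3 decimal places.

Mean ȳ = (42.4 + 39.4 + 39.7 + 41.3 + 42.8 + 40.3)/6 = 40.9833
Σ(y_t−ȳ)(y_{t+1}−ȳ) = (-2.2431) + (2.0319) + (-0.4064) + (0.5753) + (-1.2414) = -1.2836
Denominator Σ(y_t−ȳ)² = 10.0283
r_1 = -1.2836 / 10.0283 = -0.128

-0.128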